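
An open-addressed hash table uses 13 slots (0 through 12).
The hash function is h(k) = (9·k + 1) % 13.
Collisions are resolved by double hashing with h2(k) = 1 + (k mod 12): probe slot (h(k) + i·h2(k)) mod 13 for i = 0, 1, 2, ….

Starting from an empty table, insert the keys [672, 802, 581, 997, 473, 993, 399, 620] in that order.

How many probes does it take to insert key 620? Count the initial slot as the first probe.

672: h=4 => slot 4
802: h=4, h2=11, probe 4,2 => slot 2
581: h=4, h2=6, probe 4,10 => slot 10
997: h=4, h2=2, probe 4,6 => slot 6
473: h=7 => slot 7
993: h=7, h2=10, probe 7,4,1 => slot 1
399: h=4, h2=4, probe 4,8 => slot 8
620: h=4, h2=9, probe 4,0 => slot 0
Table: [620, 993, 802, ∅, 672, ∅, 997, 473, 399, ∅, 581, ∅, ∅]

2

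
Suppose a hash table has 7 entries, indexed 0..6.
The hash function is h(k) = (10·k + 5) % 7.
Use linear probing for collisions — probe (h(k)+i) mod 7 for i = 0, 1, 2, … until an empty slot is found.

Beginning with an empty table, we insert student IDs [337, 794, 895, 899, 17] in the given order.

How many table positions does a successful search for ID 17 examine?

337: h=1 → slot 1
794: h=0 → slot 0
895: h=2 → slot 2
899: h=0, probe 0,1,2,3 → slot 3
17: h=0, probe 0,1,2,3,4 → slot 4
Table: [794, 337, 895, 899, 17, —, —]
Lookup 17: h=0, probe 0,1,2,3,4 → found at 4.

5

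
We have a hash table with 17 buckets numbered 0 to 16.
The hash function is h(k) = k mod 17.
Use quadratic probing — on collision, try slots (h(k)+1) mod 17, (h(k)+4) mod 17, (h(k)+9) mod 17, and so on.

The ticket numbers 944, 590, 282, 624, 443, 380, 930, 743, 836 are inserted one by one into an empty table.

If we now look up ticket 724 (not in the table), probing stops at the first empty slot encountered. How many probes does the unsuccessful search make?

2

944: h=9 => slot 9
590: h=12 => slot 12
282: h=10 => slot 10
624: h=12, probe 12,13 => slot 13
443: h=1 => slot 1
380: h=6 => slot 6
930: h=12, probe 12,13,16 => slot 16
743: h=12, probe 12,13,16,4 => slot 4
836: h=3 => slot 3
Table: [—, 443, —, 836, 743, —, 380, —, —, 944, 282, —, 590, 624, —, —, 930]
Lookup 724: h=10, probe 10,11 → slot 11 empty, not found.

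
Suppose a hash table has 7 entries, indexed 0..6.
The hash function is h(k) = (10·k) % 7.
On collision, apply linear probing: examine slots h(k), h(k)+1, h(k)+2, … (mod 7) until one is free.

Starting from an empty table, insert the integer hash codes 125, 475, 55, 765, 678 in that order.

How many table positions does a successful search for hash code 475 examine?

2

125 hashes to 4; slot 4 is free => place at 4.
475 hashes to 4; 4 taken => place at 5.
55 hashes to 4; 4,5 taken => place at 6.
765 hashes to 6; 6 taken => place at 0.
678 hashes to 4; 4,5,6,0 taken => place at 1.
Table: [765, 678, _, _, 125, 475, 55]
Lookup 475: h=4, probe 4,5 → found at 5.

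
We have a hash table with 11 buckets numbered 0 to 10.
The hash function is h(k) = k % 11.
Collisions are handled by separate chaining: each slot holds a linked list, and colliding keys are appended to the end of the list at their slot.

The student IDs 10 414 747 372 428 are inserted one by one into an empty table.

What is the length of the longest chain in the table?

10 → bucket 10
414 → bucket 7
747 → bucket 10 (collision)
372 → bucket 9
428 → bucket 10 (collision)
Final buckets:
0: ∅
1: ∅
2: ∅
3: ∅
4: ∅
5: ∅
6: ∅
7: 414
8: ∅
9: 372
10: 10 -> 747 -> 428

3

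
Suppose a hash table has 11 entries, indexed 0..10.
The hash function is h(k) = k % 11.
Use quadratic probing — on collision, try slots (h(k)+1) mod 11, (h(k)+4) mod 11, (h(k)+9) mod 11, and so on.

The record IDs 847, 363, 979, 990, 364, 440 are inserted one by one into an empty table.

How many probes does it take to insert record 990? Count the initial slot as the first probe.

847: h=0 → slot 0
363: h=0, probe 0,1 → slot 1
979: h=0, probe 0,1,4 → slot 4
990: h=0, probe 0,1,4,9 → slot 9
364: h=1, probe 1,2 → slot 2
440: h=0, probe 0,1,4,9,5 → slot 5
Table: [847, 363, 364, ., 979, 440, ., ., ., 990, .]

4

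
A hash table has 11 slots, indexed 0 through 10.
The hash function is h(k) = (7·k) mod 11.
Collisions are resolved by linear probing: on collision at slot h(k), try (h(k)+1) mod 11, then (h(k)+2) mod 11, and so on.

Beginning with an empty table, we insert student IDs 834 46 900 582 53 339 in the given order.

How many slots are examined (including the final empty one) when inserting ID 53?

3

834 hashes to 8; slot 8 is free → place at 8.
46 hashes to 3; slot 3 is free → place at 3.
900 hashes to 8; 8 taken → place at 9.
582 hashes to 4; slot 4 is free → place at 4.
53 hashes to 8; 8,9 taken → place at 10.
339 hashes to 8; 8,9,10 taken → place at 0.
Table: [339, _, _, 46, 582, _, _, _, 834, 900, 53]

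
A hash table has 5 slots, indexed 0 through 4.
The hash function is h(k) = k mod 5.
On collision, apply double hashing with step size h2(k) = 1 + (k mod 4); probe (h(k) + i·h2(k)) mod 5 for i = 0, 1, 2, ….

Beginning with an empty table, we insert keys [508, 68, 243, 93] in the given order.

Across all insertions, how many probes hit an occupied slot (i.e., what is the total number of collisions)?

3

508: h=3 -> slot 3
68: h=3, h2=1, probe 3,4 -> slot 4
243: h=3, h2=4, probe 3,2 -> slot 2
93: h=3, h2=2, probe 3,0 -> slot 0
Table: [93, —, 243, 508, 68]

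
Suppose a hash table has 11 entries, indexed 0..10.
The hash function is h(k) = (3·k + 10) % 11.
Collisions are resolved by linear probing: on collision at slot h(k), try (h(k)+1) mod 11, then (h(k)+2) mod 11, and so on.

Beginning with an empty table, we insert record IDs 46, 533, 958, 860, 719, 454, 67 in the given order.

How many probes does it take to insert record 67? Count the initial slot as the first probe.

46: h=5 → slot 5
533: h=3 → slot 3
958: h=2 → slot 2
860: h=5, probe 5,6 → slot 6
719: h=0 → slot 0
454: h=8 → slot 8
67: h=2, probe 2,3,4 → slot 4
Table: [719, _, 958, 533, 67, 46, 860, _, 454, _, _]

3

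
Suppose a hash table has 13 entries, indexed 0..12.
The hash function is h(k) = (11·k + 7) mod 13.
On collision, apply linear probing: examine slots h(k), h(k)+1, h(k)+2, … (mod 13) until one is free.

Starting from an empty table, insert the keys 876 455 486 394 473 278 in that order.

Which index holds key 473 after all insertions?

876 hashes to 10; slot 10 is free -> place at 10.
455 hashes to 7; slot 7 is free -> place at 7.
486 hashes to 10; 10 taken -> place at 11.
394 hashes to 12; slot 12 is free -> place at 12.
473 hashes to 10; 10,11,12 taken -> place at 0.
278 hashes to 10; 10,11,12,0 taken -> place at 1.
Table: [473, 278, ., ., ., ., ., 455, ., ., 876, 486, 394]

0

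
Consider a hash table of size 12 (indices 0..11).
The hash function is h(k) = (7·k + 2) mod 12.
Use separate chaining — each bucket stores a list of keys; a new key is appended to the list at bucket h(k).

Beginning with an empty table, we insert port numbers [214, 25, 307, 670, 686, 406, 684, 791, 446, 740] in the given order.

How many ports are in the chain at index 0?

Insert 214: h=0, bucket 0 empty -> new chain.
Insert 25: h=9, bucket 9 empty -> new chain.
Insert 307: h=3, bucket 3 empty -> new chain.
Insert 670: h=0, bucket 0 nonempty -> append to chain.
Insert 686: h=4, bucket 4 empty -> new chain.
Insert 406: h=0, bucket 0 nonempty -> append to chain.
Insert 684: h=2, bucket 2 empty -> new chain.
Insert 791: h=7, bucket 7 empty -> new chain.
Insert 446: h=4, bucket 4 nonempty -> append to chain.
Insert 740: h=10, bucket 10 empty -> new chain.
Final buckets:
0: 214 -> 670 -> 406
1: _
2: 684
3: 307
4: 686 -> 446
5: _
6: _
7: 791
8: _
9: 25
10: 740
11: _

3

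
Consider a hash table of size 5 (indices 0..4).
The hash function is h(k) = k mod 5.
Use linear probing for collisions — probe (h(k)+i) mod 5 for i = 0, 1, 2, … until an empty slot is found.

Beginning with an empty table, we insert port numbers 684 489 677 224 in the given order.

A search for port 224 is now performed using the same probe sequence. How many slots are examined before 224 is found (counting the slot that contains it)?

3

Insert 684: h=4, slot 4 empty → index 4.
Insert 489: h=4, slot 4 occupied → index 0.
Insert 677: h=2, slot 2 empty → index 2.
Insert 224: h=4, slots 4,0 occupied → index 1.
Table: [489, 224, 677, _, 684]
Lookup 224: h=4, probe 4,0,1 → found at 1.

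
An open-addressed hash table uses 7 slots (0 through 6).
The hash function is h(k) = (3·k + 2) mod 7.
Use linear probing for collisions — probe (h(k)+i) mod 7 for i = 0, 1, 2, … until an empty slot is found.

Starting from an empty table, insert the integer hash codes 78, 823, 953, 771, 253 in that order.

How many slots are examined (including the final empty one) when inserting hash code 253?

5

78 hashes to 5; slot 5 is free -> place at 5.
823 hashes to 0; slot 0 is free -> place at 0.
953 hashes to 5; 5 taken -> place at 6.
771 hashes to 5; 5,6,0 taken -> place at 1.
253 hashes to 5; 5,6,0,1 taken -> place at 2.
Table: [823, 771, 253, ., ., 78, 953]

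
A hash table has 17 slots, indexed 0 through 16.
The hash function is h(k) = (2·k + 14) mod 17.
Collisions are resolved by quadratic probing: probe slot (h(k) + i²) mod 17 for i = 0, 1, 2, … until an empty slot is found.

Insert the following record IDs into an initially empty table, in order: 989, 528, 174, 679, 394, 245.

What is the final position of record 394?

Insert 989: h=3, slot 3 empty → index 3.
Insert 528: h=16, slot 16 empty → index 16.
Insert 174: h=5, slot 5 empty → index 5.
Insert 679: h=12, slot 12 empty → index 12.
Insert 394: h=3, slot 3 occupied → index 4.
Insert 245: h=11, slot 11 empty → index 11.
Table: [∅, ∅, ∅, 989, 394, 174, ∅, ∅, ∅, ∅, ∅, 245, 679, ∅, ∅, ∅, 528]

4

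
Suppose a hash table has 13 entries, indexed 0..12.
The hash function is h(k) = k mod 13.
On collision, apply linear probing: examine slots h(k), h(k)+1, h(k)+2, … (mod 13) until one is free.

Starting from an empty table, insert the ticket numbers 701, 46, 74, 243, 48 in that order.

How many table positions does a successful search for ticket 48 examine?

Insert 701: h=12, slot 12 empty → index 12.
Insert 46: h=7, slot 7 empty → index 7.
Insert 74: h=9, slot 9 empty → index 9.
Insert 243: h=9, slot 9 occupied → index 10.
Insert 48: h=9, slots 9,10 occupied → index 11.
Table: [—, —, —, —, —, —, —, 46, —, 74, 243, 48, 701]
Lookup 48: h=9, probe 9,10,11 → found at 11.

3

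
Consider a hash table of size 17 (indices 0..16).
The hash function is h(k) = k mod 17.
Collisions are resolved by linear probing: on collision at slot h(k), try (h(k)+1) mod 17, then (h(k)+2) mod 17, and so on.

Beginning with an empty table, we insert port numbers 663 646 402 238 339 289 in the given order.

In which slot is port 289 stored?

3

663: h=0 → slot 0
646: h=0, probe 0,1 → slot 1
402: h=11 → slot 11
238: h=0, probe 0,1,2 → slot 2
339: h=16 → slot 16
289: h=0, probe 0,1,2,3 → slot 3
Table: [663, 646, 238, 289, -, -, -, -, -, -, -, 402, -, -, -, -, 339]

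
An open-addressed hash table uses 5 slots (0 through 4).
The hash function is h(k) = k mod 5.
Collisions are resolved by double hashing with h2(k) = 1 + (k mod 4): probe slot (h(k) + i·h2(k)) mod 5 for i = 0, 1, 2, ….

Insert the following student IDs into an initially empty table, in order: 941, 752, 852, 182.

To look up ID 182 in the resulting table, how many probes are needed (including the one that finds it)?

Insert 941: h=1, slot 1 empty => index 1.
Insert 752: h=2, slot 2 empty => index 2.
Insert 852: h=2, h2=1, slot 2 occupied => index 3.
Insert 182: h=2, h2=3, slot 2 occupied => index 0.
Table: [182, 941, 752, 852, .]
Lookup 182: h=2, h2=3, probe 2,0 → found at 0.

2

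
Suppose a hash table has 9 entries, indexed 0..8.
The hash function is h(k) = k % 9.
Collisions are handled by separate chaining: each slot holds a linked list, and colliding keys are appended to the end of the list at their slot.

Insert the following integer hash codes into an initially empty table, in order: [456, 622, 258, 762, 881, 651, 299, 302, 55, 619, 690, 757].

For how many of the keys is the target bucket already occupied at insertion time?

456 -> bucket 6
622 -> bucket 1
258 -> bucket 6 (collision)
762 -> bucket 6 (collision)
881 -> bucket 8
651 -> bucket 3
299 -> bucket 2
302 -> bucket 5
55 -> bucket 1 (collision)
619 -> bucket 7
690 -> bucket 6 (collision)
757 -> bucket 1 (collision)
Final buckets:
0: _
1: 622 -> 55 -> 757
2: 299
3: 651
4: _
5: 302
6: 456 -> 258 -> 762 -> 690
7: 619
8: 881

5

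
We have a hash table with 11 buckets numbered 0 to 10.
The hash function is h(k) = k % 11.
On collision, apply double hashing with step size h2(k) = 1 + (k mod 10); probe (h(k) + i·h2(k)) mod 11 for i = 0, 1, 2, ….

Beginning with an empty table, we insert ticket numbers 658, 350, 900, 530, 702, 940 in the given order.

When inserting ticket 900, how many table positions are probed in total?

3

Insert 658: h=9, slot 9 empty => index 9.
Insert 350: h=9, h2=1, slot 9 occupied => index 10.
Insert 900: h=9, h2=1, slots 9,10 occupied => index 0.
Insert 530: h=2, slot 2 empty => index 2.
Insert 702: h=9, h2=3, slot 9 occupied => index 1.
Insert 940: h=5, slot 5 empty => index 5.
Table: [900, 702, 530, -, -, 940, -, -, -, 658, 350]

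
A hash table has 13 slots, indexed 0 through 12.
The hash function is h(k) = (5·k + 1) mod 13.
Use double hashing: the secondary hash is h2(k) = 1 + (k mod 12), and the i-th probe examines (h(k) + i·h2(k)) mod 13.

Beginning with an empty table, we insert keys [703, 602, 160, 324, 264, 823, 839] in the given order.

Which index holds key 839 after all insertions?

7

703: h=6 => slot 6
602: h=8 => slot 8
160: h=8, h2=5, probe 8,0 => slot 0
324: h=9 => slot 9
264: h=8, h2=1, probe 8,9,10 => slot 10
823: h=8, h2=8, probe 8,3 => slot 3
839: h=10, h2=12, probe 10,9,8,7 => slot 7
Table: [160, ∅, ∅, 823, ∅, ∅, 703, 839, 602, 324, 264, ∅, ∅]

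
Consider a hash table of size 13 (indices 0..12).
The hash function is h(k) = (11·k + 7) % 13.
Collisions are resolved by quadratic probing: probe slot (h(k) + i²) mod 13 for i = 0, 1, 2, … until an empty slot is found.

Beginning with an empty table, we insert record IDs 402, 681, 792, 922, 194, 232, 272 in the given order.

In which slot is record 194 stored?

12

402: h=9 -> slot 9
681: h=10 -> slot 10
792: h=9, probe 9,10,0 -> slot 0
922: h=9, probe 9,10,0,5 -> slot 5
194: h=9, probe 9,10,0,5,12 -> slot 12
232: h=11 -> slot 11
272: h=9, probe 9,10,0,5,12,8 -> slot 8
Table: [792, _, _, _, _, 922, _, _, 272, 402, 681, 232, 194]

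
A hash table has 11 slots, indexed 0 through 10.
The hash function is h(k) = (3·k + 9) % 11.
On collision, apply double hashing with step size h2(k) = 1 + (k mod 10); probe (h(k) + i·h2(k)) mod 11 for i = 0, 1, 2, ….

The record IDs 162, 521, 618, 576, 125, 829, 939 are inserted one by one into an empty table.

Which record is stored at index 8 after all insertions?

939

162: h=0 → slot 0
521: h=10 → slot 10
618: h=4 → slot 4
576: h=10, h2=7, probe 10,6 → slot 6
125: h=10, h2=6, probe 10,5 → slot 5
829: h=10, h2=10, probe 10,9 → slot 9
939: h=10, h2=10, probe 10,9,8 → slot 8
Table: [162, _, _, _, 618, 125, 576, _, 939, 829, 521]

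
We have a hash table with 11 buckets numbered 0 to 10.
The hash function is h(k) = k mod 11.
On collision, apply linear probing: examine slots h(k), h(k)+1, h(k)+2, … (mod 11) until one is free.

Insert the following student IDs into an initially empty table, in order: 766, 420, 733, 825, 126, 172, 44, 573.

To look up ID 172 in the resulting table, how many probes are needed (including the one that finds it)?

3

766 hashes to 7; slot 7 is free → place at 7.
420 hashes to 2; slot 2 is free → place at 2.
733 hashes to 7; 7 taken → place at 8.
825 hashes to 0; slot 0 is free → place at 0.
126 hashes to 5; slot 5 is free → place at 5.
172 hashes to 7; 7,8 taken → place at 9.
44 hashes to 0; 0 taken → place at 1.
573 hashes to 1; 1,2 taken → place at 3.
Table: [825, 44, 420, 573, ., 126, ., 766, 733, 172, .]
Lookup 172: h=7, probe 7,8,9 → found at 9.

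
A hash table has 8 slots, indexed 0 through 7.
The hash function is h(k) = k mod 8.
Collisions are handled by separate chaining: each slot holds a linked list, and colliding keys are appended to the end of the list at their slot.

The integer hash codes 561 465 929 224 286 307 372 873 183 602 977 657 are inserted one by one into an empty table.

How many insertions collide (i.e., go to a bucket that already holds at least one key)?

561 -> bucket 1
465 -> bucket 1 (collision)
929 -> bucket 1 (collision)
224 -> bucket 0
286 -> bucket 6
307 -> bucket 3
372 -> bucket 4
873 -> bucket 1 (collision)
183 -> bucket 7
602 -> bucket 2
977 -> bucket 1 (collision)
657 -> bucket 1 (collision)
Final buckets:
0: 224
1: 561 -> 465 -> 929 -> 873 -> 977 -> 657
2: 602
3: 307
4: 372
5: ∅
6: 286
7: 183

5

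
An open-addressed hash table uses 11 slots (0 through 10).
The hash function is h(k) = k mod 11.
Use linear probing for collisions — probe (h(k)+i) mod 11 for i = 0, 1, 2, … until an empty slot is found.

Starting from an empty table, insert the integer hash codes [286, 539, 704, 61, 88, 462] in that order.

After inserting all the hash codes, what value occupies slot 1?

286 hashes to 0; slot 0 is free → place at 0.
539 hashes to 0; 0 taken → place at 1.
704 hashes to 0; 0,1 taken → place at 2.
61 hashes to 6; slot 6 is free → place at 6.
88 hashes to 0; 0,1,2 taken → place at 3.
462 hashes to 0; 0,1,2,3 taken → place at 4.
Table: [286, 539, 704, 88, 462, ∅, 61, ∅, ∅, ∅, ∅]

539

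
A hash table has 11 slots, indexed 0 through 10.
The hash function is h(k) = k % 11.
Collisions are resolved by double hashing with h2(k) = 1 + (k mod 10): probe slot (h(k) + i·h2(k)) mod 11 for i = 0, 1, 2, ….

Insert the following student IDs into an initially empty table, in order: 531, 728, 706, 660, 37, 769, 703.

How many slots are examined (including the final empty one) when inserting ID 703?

Insert 531: h=3, slot 3 empty → index 3.
Insert 728: h=2, slot 2 empty → index 2.
Insert 706: h=2, h2=7, slot 2 occupied → index 9.
Insert 660: h=0, slot 0 empty → index 0.
Insert 37: h=4, slot 4 empty → index 4.
Insert 769: h=10, slot 10 empty → index 10.
Insert 703: h=10, h2=4, slots 10,3 occupied → index 7.
Table: [660, —, 728, 531, 37, —, —, 703, —, 706, 769]

3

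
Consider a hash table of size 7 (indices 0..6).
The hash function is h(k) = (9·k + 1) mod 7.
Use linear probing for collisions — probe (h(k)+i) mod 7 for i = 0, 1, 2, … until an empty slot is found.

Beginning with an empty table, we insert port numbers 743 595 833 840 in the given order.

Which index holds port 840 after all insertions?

Insert 743: h=3, slot 3 empty → index 3.
Insert 595: h=1, slot 1 empty → index 1.
Insert 833: h=1, slot 1 occupied → index 2.
Insert 840: h=1, slots 1,2,3 occupied → index 4.
Table: [., 595, 833, 743, 840, ., .]

4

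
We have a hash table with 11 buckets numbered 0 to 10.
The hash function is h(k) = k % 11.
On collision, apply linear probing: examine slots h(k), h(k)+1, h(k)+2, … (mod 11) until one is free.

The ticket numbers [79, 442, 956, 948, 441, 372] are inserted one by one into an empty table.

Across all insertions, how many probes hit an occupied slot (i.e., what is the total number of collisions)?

79: h=2 → slot 2
442: h=2, probe 2,3 → slot 3
956: h=10 → slot 10
948: h=2, probe 2,3,4 → slot 4
441: h=1 → slot 1
372: h=9 → slot 9
Table: [∅, 441, 79, 442, 948, ∅, ∅, ∅, ∅, 372, 956]

3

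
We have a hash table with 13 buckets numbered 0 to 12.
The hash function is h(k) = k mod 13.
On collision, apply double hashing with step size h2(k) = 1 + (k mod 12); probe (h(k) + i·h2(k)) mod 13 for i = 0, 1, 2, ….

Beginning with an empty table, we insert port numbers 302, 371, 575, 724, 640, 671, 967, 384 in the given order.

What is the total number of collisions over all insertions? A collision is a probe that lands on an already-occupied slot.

Insert 302: h=3, slot 3 empty → index 3.
Insert 371: h=7, slot 7 empty → index 7.
Insert 575: h=3, h2=12, slot 3 occupied → index 2.
Insert 724: h=9, slot 9 empty → index 9.
Insert 640: h=3, h2=5, slot 3 occupied → index 8.
Insert 671: h=8, h2=12, slots 8,7 occupied → index 6.
Insert 967: h=5, slot 5 empty → index 5.
Insert 384: h=7, h2=1, slots 7,8,9 occupied → index 10.
Table: [_, _, 575, 302, _, 967, 671, 371, 640, 724, 384, _, _]

7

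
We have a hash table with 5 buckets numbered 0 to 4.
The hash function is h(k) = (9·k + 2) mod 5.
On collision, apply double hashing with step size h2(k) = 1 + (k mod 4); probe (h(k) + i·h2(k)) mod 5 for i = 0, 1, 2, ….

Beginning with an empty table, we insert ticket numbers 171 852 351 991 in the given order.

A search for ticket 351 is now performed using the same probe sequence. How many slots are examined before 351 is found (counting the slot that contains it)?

171: h=1 => slot 1
852: h=0 => slot 0
351: h=1, h2=4, probe 1,0,4 => slot 4
991: h=1, h2=4, probe 1,0,4,3 => slot 3
Table: [852, 171, ., 991, 351]
Lookup 351: h=1, h2=4, probe 1,0,4 → found at 4.

3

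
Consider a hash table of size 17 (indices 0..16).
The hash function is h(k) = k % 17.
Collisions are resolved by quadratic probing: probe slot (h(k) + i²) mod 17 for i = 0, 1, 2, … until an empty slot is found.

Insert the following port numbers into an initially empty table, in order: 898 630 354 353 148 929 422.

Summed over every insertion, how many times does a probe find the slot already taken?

898 hashes to 14; slot 14 is free → place at 14.
630 hashes to 1; slot 1 is free → place at 1.
354 hashes to 14; 14 taken → place at 15.
353 hashes to 13; slot 13 is free → place at 13.
148 hashes to 12; slot 12 is free → place at 12.
929 hashes to 11; slot 11 is free → place at 11.
422 hashes to 14; 14,15,1 taken → place at 6.
Table: [-, 630, -, -, -, -, 422, -, -, -, -, 929, 148, 353, 898, 354, -]

4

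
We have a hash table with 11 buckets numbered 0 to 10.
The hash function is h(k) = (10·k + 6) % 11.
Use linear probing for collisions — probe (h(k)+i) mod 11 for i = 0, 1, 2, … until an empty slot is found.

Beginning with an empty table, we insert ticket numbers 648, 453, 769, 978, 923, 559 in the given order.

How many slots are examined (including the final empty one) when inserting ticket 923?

648 hashes to 7; slot 7 is free -> place at 7.
453 hashes to 4; slot 4 is free -> place at 4.
769 hashes to 7; 7 taken -> place at 8.
978 hashes to 7; 7,8 taken -> place at 9.
923 hashes to 7; 7,8,9 taken -> place at 10.
559 hashes to 8; 8,9,10 taken -> place at 0.
Table: [559, ∅, ∅, ∅, 453, ∅, ∅, 648, 769, 978, 923]

4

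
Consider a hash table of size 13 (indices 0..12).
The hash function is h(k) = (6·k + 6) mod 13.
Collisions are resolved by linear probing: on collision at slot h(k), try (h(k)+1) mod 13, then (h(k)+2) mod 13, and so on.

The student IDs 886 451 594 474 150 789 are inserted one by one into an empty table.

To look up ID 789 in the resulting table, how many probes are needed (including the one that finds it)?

886 hashes to 5; slot 5 is free -> place at 5.
451 hashes to 8; slot 8 is free -> place at 8.
594 hashes to 8; 8 taken -> place at 9.
474 hashes to 3; slot 3 is free -> place at 3.
150 hashes to 9; 9 taken -> place at 10.
789 hashes to 8; 8,9,10 taken -> place at 11.
Table: [., ., ., 474, ., 886, ., ., 451, 594, 150, 789, .]
Lookup 789: h=8, probe 8,9,10,11 → found at 11.

4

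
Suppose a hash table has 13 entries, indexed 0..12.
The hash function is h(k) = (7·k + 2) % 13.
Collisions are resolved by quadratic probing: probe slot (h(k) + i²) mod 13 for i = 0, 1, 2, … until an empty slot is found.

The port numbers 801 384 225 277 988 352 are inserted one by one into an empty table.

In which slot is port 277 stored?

Insert 801: h=6, slot 6 empty → index 6.
Insert 384: h=12, slot 12 empty → index 12.
Insert 225: h=4, slot 4 empty → index 4.
Insert 277: h=4, slot 4 occupied → index 5.
Insert 988: h=2, slot 2 empty → index 2.
Insert 352: h=9, slot 9 empty → index 9.
Table: [_, _, 988, _, 225, 277, 801, _, _, 352, _, _, 384]

5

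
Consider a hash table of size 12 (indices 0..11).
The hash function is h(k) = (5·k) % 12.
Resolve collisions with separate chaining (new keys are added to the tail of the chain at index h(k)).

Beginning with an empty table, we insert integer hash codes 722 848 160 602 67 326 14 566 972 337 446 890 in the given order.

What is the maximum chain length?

7

Insert 722: h=10, bucket 10 empty → new chain.
Insert 848: h=4, bucket 4 empty → new chain.
Insert 160: h=8, bucket 8 empty → new chain.
Insert 602: h=10, bucket 10 nonempty → append to chain.
Insert 67: h=11, bucket 11 empty → new chain.
Insert 326: h=10, bucket 10 nonempty → append to chain.
Insert 14: h=10, bucket 10 nonempty → append to chain.
Insert 566: h=10, bucket 10 nonempty → append to chain.
Insert 972: h=0, bucket 0 empty → new chain.
Insert 337: h=5, bucket 5 empty → new chain.
Insert 446: h=10, bucket 10 nonempty → append to chain.
Insert 890: h=10, bucket 10 nonempty → append to chain.
Final buckets:
0: 972
1: .
2: .
3: .
4: 848
5: 337
6: .
7: .
8: 160
9: .
10: 722 -> 602 -> 326 -> 14 -> 566 -> 446 -> 890
11: 67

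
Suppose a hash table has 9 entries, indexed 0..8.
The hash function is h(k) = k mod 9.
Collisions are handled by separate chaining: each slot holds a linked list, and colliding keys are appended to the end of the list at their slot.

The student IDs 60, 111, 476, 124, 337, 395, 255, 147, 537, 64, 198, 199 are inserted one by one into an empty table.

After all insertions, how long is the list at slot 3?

3

60 → bucket 6
111 → bucket 3
476 → bucket 8
124 → bucket 7
337 → bucket 4
395 → bucket 8 (collision)
255 → bucket 3 (collision)
147 → bucket 3 (collision)
537 → bucket 6 (collision)
64 → bucket 1
198 → bucket 0
199 → bucket 1 (collision)
Final buckets:
0: 198
1: 64 -> 199
2: ∅
3: 111 -> 255 -> 147
4: 337
5: ∅
6: 60 -> 537
7: 124
8: 476 -> 395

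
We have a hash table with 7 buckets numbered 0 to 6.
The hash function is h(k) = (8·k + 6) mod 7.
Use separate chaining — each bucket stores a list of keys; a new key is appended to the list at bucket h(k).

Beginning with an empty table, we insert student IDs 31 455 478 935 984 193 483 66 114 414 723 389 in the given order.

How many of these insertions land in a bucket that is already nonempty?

31 -> bucket 2
455 -> bucket 6
478 -> bucket 1
935 -> bucket 3
984 -> bucket 3 (collision)
193 -> bucket 3 (collision)
483 -> bucket 6 (collision)
66 -> bucket 2 (collision)
114 -> bucket 1 (collision)
414 -> bucket 0
723 -> bucket 1 (collision)
389 -> bucket 3 (collision)
Final buckets:
0: 414
1: 478 -> 114 -> 723
2: 31 -> 66
3: 935 -> 984 -> 193 -> 389
4: .
5: .
6: 455 -> 483

7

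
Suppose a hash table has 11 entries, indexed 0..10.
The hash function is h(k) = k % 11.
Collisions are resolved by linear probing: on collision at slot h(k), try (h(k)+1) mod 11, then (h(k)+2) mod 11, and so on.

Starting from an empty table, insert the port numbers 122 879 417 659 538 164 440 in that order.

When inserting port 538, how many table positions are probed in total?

122: h=1 => slot 1
879: h=10 => slot 10
417: h=10, probe 10,0 => slot 0
659: h=10, probe 10,0,1,2 => slot 2
538: h=10, probe 10,0,1,2,3 => slot 3
164: h=10, probe 10,0,1,2,3,4 => slot 4
440: h=0, probe 0,1,2,3,4,5 => slot 5
Table: [417, 122, 659, 538, 164, 440, ∅, ∅, ∅, ∅, 879]

5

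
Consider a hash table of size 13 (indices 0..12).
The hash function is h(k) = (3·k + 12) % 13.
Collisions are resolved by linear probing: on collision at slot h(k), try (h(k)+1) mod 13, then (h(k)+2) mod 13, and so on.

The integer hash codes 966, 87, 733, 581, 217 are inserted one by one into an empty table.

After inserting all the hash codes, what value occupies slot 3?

Insert 966: h=11, slot 11 empty -> index 11.
Insert 87: h=0, slot 0 empty -> index 0.
Insert 733: h=1, slot 1 empty -> index 1.
Insert 581: h=0, slots 0,1 occupied -> index 2.
Insert 217: h=0, slots 0,1,2 occupied -> index 3.
Table: [87, 733, 581, 217, —, —, —, —, —, —, —, 966, —]

217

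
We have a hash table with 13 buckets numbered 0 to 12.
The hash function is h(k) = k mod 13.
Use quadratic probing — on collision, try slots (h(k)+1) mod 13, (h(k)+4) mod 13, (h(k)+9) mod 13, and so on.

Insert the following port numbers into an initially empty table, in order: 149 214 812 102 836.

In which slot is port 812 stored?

Insert 149: h=6, slot 6 empty -> index 6.
Insert 214: h=6, slot 6 occupied -> index 7.
Insert 812: h=6, slots 6,7 occupied -> index 10.
Insert 102: h=11, slot 11 empty -> index 11.
Insert 836: h=4, slot 4 empty -> index 4.
Table: [∅, ∅, ∅, ∅, 836, ∅, 149, 214, ∅, ∅, 812, 102, ∅]

10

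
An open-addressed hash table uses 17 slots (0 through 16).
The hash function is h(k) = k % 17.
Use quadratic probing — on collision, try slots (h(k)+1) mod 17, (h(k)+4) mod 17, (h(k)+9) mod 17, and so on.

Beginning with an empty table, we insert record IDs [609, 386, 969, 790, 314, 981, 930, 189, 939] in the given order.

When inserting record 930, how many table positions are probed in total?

609 hashes to 14; slot 14 is free → place at 14.
386 hashes to 12; slot 12 is free → place at 12.
969 hashes to 0; slot 0 is free → place at 0.
790 hashes to 8; slot 8 is free → place at 8.
314 hashes to 8; 8 taken → place at 9.
981 hashes to 12; 12 taken → place at 13.
930 hashes to 12; 12,13 taken → place at 16.
189 hashes to 2; slot 2 is free → place at 2.
939 hashes to 4; slot 4 is free → place at 4.
Table: [969, —, 189, —, 939, —, —, —, 790, 314, —, —, 386, 981, 609, —, 930]

3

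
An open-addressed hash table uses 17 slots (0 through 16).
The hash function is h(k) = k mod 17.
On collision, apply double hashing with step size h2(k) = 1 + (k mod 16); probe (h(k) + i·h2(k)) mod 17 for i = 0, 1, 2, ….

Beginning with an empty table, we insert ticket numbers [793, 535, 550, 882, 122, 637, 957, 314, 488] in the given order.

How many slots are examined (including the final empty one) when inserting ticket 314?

793 hashes to 11; slot 11 is free -> place at 11.
535 hashes to 8; slot 8 is free -> place at 8.
550 hashes to 6; slot 6 is free -> place at 6.
882 hashes to 15; slot 15 is free -> place at 15.
122 hashes to 3; slot 3 is free -> place at 3.
637 hashes to 8, h2=14; 8 taken -> place at 5.
957 hashes to 5, h2=14; 5 taken -> place at 2.
314 hashes to 8, h2=11; 8,2 taken -> place at 13.
488 hashes to 12; slot 12 is free -> place at 12.
Table: [—, —, 957, 122, —, 637, 550, —, 535, —, —, 793, 488, 314, —, 882, —]

3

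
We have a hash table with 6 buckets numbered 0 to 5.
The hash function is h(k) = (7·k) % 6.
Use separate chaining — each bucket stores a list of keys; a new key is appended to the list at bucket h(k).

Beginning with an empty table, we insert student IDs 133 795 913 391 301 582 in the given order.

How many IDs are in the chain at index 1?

4

133 -> bucket 1
795 -> bucket 3
913 -> bucket 1 (collision)
391 -> bucket 1 (collision)
301 -> bucket 1 (collision)
582 -> bucket 0
Final buckets:
0: 582
1: 133 -> 913 -> 391 -> 301
2: _
3: 795
4: _
5: _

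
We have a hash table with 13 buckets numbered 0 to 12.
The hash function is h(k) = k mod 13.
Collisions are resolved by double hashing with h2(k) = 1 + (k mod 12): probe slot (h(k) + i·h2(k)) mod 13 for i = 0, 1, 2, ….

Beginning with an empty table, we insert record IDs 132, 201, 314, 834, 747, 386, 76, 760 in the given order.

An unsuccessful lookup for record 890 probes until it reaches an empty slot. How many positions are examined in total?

6

132 hashes to 2; slot 2 is free -> place at 2.
201 hashes to 6; slot 6 is free -> place at 6.
314 hashes to 2, h2=3; 2 taken -> place at 5.
834 hashes to 2, h2=7; 2 taken -> place at 9.
747 hashes to 6, h2=4; 6 taken -> place at 10.
386 hashes to 9, h2=3; 9 taken -> place at 12.
76 hashes to 11; slot 11 is free -> place at 11.
760 hashes to 6, h2=5; 6,11 taken -> place at 3.
Table: [-, -, 132, 760, -, 314, 201, -, -, 834, 747, 76, 386]
Lookup 890: h=6, h2=3, probe 6,9,12,2,5,8 → slot 8 empty, not found.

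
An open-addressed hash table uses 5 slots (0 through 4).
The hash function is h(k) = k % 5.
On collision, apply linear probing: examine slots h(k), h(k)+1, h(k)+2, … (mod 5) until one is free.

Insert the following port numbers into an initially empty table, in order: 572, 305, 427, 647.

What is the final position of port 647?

572 hashes to 2; slot 2 is free => place at 2.
305 hashes to 0; slot 0 is free => place at 0.
427 hashes to 2; 2 taken => place at 3.
647 hashes to 2; 2,3 taken => place at 4.
Table: [305, —, 572, 427, 647]

4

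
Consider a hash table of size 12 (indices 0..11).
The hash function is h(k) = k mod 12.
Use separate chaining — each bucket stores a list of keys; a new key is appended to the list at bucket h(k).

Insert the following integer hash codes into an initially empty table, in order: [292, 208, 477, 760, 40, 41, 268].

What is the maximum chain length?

292 -> bucket 4
208 -> bucket 4 (collision)
477 -> bucket 9
760 -> bucket 4 (collision)
40 -> bucket 4 (collision)
41 -> bucket 5
268 -> bucket 4 (collision)
Final buckets:
0: ∅
1: ∅
2: ∅
3: ∅
4: 292 -> 208 -> 760 -> 40 -> 268
5: 41
6: ∅
7: ∅
8: ∅
9: 477
10: ∅
11: ∅

5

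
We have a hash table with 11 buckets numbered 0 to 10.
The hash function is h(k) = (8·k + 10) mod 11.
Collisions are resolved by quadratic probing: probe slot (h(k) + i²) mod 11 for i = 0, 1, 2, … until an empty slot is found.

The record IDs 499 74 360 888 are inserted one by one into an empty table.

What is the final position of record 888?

6

Insert 499: h=9, slot 9 empty => index 9.
Insert 74: h=8, slot 8 empty => index 8.
Insert 360: h=8, slots 8,9 occupied => index 1.
Insert 888: h=8, slots 8,9,1 occupied => index 6.
Table: [., 360, ., ., ., ., 888, ., 74, 499, .]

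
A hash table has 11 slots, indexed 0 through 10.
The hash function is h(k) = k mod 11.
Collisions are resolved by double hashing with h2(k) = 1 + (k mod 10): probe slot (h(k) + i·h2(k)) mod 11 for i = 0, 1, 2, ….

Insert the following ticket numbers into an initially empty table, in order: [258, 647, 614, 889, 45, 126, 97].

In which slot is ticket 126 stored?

258 hashes to 5; slot 5 is free -> place at 5.
647 hashes to 9; slot 9 is free -> place at 9.
614 hashes to 9, h2=5; 9 taken -> place at 3.
889 hashes to 9, h2=10; 9 taken -> place at 8.
45 hashes to 1; slot 1 is free -> place at 1.
126 hashes to 5, h2=7; 5,1,8 taken -> place at 4.
97 hashes to 9, h2=8; 9 taken -> place at 6.
Table: [—, 45, —, 614, 126, 258, 97, —, 889, 647, —]

4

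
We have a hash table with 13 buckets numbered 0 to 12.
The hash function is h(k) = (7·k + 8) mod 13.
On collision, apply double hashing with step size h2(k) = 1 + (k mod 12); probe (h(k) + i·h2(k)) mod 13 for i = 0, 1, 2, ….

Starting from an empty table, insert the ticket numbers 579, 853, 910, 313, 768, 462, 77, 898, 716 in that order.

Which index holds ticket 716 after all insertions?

11

Insert 579: h=5, slot 5 empty → index 5.
Insert 853: h=12, slot 12 empty → index 12.
Insert 910: h=8, slot 8 empty → index 8.
Insert 313: h=2, slot 2 empty → index 2.
Insert 768: h=2, h2=1, slot 2 occupied → index 3.
Insert 462: h=5, h2=7, slots 5,12 occupied → index 6.
Insert 77: h=1, slot 1 empty → index 1.
Insert 898: h=2, h2=11, slot 2 occupied → index 0.
Insert 716: h=2, h2=9, slot 2 occupied → index 11.
Table: [898, 77, 313, 768, ∅, 579, 462, ∅, 910, ∅, ∅, 716, 853]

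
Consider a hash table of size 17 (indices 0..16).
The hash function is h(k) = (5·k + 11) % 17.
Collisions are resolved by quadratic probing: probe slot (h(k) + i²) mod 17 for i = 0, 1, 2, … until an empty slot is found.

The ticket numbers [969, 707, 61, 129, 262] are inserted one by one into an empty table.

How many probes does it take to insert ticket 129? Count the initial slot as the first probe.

969: h=11 => slot 11
707: h=10 => slot 10
61: h=10, probe 10,11,14 => slot 14
129: h=10, probe 10,11,14,2 => slot 2
262: h=12 => slot 12
Table: [_, _, 129, _, _, _, _, _, _, _, 707, 969, 262, _, 61, _, _]

4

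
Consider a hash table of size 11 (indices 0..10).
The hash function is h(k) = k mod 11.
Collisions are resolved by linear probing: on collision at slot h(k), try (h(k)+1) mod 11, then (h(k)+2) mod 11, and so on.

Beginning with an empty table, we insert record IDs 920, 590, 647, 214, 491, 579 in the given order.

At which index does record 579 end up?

920: h=7 → slot 7
590: h=7, probe 7,8 → slot 8
647: h=9 → slot 9
214: h=5 → slot 5
491: h=7, probe 7,8,9,10 → slot 10
579: h=7, probe 7,8,9,10,0 → slot 0
Table: [579, ., ., ., ., 214, ., 920, 590, 647, 491]

0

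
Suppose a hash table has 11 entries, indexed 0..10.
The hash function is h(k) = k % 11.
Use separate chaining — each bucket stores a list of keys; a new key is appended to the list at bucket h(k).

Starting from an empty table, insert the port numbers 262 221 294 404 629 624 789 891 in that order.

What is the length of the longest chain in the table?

4

Insert 262: h=9, bucket 9 empty → new chain.
Insert 221: h=1, bucket 1 empty → new chain.
Insert 294: h=8, bucket 8 empty → new chain.
Insert 404: h=8, bucket 8 nonempty → append to chain.
Insert 629: h=2, bucket 2 empty → new chain.
Insert 624: h=8, bucket 8 nonempty → append to chain.
Insert 789: h=8, bucket 8 nonempty → append to chain.
Insert 891: h=0, bucket 0 empty → new chain.
Final buckets:
0: 891
1: 221
2: 629
3: -
4: -
5: -
6: -
7: -
8: 294 -> 404 -> 624 -> 789
9: 262
10: -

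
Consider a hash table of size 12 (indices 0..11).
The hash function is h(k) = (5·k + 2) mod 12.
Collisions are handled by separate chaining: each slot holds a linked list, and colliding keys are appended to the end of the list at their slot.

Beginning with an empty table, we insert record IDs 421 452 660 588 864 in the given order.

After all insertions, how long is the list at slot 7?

1

421 → bucket 7
452 → bucket 6
660 → bucket 2
588 → bucket 2 (collision)
864 → bucket 2 (collision)
Final buckets:
0: .
1: .
2: 660 -> 588 -> 864
3: .
4: .
5: .
6: 452
7: 421
8: .
9: .
10: .
11: .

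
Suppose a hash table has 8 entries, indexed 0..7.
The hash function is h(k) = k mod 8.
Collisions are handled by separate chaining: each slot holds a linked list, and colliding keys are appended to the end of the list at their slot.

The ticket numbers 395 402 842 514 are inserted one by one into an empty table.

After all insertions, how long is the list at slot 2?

395 → bucket 3
402 → bucket 2
842 → bucket 2 (collision)
514 → bucket 2 (collision)
Final buckets:
0: —
1: —
2: 402 -> 842 -> 514
3: 395
4: —
5: —
6: —
7: —

3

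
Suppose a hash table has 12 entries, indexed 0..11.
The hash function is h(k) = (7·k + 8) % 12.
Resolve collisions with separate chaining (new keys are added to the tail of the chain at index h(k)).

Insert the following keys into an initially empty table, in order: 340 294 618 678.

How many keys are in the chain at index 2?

3

340 → bucket 0
294 → bucket 2
618 → bucket 2 (collision)
678 → bucket 2 (collision)
Final buckets:
0: 340
1: ∅
2: 294 -> 618 -> 678
3: ∅
4: ∅
5: ∅
6: ∅
7: ∅
8: ∅
9: ∅
10: ∅
11: ∅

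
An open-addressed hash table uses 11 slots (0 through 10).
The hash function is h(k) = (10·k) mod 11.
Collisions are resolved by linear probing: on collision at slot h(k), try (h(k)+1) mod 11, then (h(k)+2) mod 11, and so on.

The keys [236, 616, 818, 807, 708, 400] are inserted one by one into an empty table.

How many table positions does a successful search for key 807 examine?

236: h=6 => slot 6
616: h=0 => slot 0
818: h=7 => slot 7
807: h=7, probe 7,8 => slot 8
708: h=7, probe 7,8,9 => slot 9
400: h=7, probe 7,8,9,10 => slot 10
Table: [616, ., ., ., ., ., 236, 818, 807, 708, 400]
Lookup 807: h=7, probe 7,8 → found at 8.

2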